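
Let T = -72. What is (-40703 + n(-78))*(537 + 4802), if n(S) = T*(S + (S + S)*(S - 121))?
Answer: -12120891445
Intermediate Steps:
n(S) = -72*S - 144*S*(-121 + S) (n(S) = -72*(S + (S + S)*(S - 121)) = -72*(S + (2*S)*(-121 + S)) = -72*(S + 2*S*(-121 + S)) = -72*S - 144*S*(-121 + S))
(-40703 + n(-78))*(537 + 4802) = (-40703 + 72*(-78)*(241 - 2*(-78)))*(537 + 4802) = (-40703 + 72*(-78)*(241 + 156))*5339 = (-40703 + 72*(-78)*397)*5339 = (-40703 - 2229552)*5339 = -2270255*5339 = -12120891445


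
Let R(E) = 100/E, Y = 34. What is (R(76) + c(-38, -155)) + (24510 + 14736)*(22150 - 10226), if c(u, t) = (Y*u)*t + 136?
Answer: 8895224325/19 ≈ 4.6817e+8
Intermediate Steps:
c(u, t) = 136 + 34*t*u (c(u, t) = (34*u)*t + 136 = 34*t*u + 136 = 136 + 34*t*u)
(R(76) + c(-38, -155)) + (24510 + 14736)*(22150 - 10226) = (100/76 + (136 + 34*(-155)*(-38))) + (24510 + 14736)*(22150 - 10226) = (100*(1/76) + (136 + 200260)) + 39246*11924 = (25/19 + 200396) + 467969304 = 3807549/19 + 467969304 = 8895224325/19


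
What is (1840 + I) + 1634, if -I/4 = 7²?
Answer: 3278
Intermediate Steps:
I = -196 (I = -4*7² = -4*49 = -196)
(1840 + I) + 1634 = (1840 - 196) + 1634 = 1644 + 1634 = 3278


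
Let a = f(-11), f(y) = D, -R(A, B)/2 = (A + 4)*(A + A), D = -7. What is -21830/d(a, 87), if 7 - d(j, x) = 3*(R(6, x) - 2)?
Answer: -21830/733 ≈ -29.782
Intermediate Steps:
R(A, B) = -4*A*(4 + A) (R(A, B) = -2*(A + 4)*(A + A) = -2*(4 + A)*2*A = -4*A*(4 + A))
f(y) = -7
a = -7
d(j, x) = 733 (d(j, x) = 7 - 3*(-4*6*(4 + 6) - 2) = 7 - 3*(-4*6*10 - 2) = 7 - 3*(-240 - 2) = 7 - 3*(-242) = 7 - 1*(-726) = 7 + 726 = 733)
-21830/d(a, 87) = -21830/733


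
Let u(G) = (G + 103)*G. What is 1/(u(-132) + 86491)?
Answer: 1/90319 ≈ 1.1072e-5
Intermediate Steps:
u(G) = G*(103 + G) (u(G) = (103 + G)*G = G*(103 + G))
1/(u(-132) + 86491) = 1/(-132*(103 - 132) + 86491) = 1/(-132*(-29) + 86491) = 1/(3828 + 86491) = 1/90319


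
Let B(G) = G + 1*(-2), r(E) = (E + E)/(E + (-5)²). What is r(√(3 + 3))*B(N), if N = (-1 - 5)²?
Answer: -408/619 + 1700*√6/619 ≈ 6.0681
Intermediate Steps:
N = 36 (N = (-6)² = 36)
r(E) = 2*E/(25 + E) (r(E) = (2*E)/(E + 25) = (2*E)/(25 + E) = 2*E/(25 + E))
B(G) = -2 + G (B(G) = G - 2 = -2 + G)
r(√(3 + 3))*B(N) = (2*√(3 + 3)/(25 + √(3 + 3)))*(-2 + 36) = (2*√6/(25 + √6))*34 = 68*√6/(25 + √6)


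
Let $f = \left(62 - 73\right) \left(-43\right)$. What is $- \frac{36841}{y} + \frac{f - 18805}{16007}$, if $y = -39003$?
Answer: $- \frac{125289109}{624321021} \approx -0.20068$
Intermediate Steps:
$f = 473$ ($f = \left(-11\right) \left(-43\right) = 473$)
$- \frac{36841}{y} + \frac{f - 18805}{16007} = - \frac{36841}{-39003} + \frac{473 - 18805}{16007} = \left(-36841\right) \left(- \frac{1}{39003}\right) + \left(473 - 18805\right) \frac{1}{16007} = \frac{36841}{39003} - \frac{18332}{16007} = - \frac{125289109}{624321021}$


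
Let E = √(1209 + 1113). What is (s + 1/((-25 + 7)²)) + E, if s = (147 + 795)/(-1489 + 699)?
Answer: -152209/127980 + 3*√258 ≈ 46.998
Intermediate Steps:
s = -471/395 (s = 942/(-790) = 942*(-1/790) = -471/395 ≈ -1.1924)
E = 3*√258 (E = √2322 = 3*√258 ≈ 48.187)
(s + 1/((-25 + 7)²)) + E = (-471/395 + 1/((-25 + 7)²)) + 3*√258 = (-471/395 + 1/((-18)²)) + 3*√258 = (-471/395 + 1/324) + 3*√258 = -152209/127980 + 3*√258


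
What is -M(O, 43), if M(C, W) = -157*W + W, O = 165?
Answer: 6708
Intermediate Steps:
M(C, W) = -156*W
-M(O, 43) = -(-156)*43 = -1*(-6708) = 6708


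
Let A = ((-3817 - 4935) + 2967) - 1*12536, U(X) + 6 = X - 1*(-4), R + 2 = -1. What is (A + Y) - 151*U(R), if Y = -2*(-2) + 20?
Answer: -17542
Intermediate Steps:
R = -3 (R = -2 - 1 = -3)
U(X) = -2 + X (U(X) = -6 + (X - 1*(-4)) = -6 + (X + 4) = -6 + (4 + X) = -2 + X)
Y = 24 (Y = 4 + 20 = 24)
A = -18321 (A = (-8752 + 2967) - 12536 = -5785 - 12536 = -18321)
(A + Y) - 151*U(R) = (-18321 + 24) - 151*(-2 - 3) = -18297 - 151*(-5) = -18297 + 755 = -17542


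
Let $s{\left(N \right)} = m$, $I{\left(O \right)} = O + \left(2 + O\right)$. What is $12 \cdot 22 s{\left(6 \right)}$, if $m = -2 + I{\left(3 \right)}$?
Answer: $1584$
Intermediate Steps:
$I{\left(O \right)} = 2 + 2 O$
$m = 6$ ($m = -2 + \left(2 + 2 \cdot 3\right) = -2 + \left(2 + 6\right) = -2 + 8 = 6$)
$s{\left(N \right)} = 6$
$12 \cdot 22 s{\left(6 \right)} = 12 \cdot 22 \cdot 6 = 264 \cdot 6 = 1584$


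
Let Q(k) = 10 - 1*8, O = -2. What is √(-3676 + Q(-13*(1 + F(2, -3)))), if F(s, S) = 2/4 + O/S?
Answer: I*√3674 ≈ 60.614*I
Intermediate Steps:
F(s, S) = ½ - 2/S (F(s, S) = 2/4 - 2/S = 2*(¼) - 2/S = ½ - 2/S)
Q(k) = 2 (Q(k) = 10 - 8 = 2)
√(-3676 + Q(-13*(1 + F(2, -3)))) = √(-3676 + 2) = √(-3674) = I*√3674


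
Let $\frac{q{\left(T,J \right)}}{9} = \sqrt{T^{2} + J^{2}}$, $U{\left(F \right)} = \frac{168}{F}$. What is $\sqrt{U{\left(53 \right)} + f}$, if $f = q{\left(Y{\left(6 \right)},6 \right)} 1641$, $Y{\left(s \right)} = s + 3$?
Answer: $\frac{\sqrt{8904 + 124458363 \sqrt{13}}}{53} \approx 399.69$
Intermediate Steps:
$Y{\left(s \right)} = 3 + s$
$q{\left(T,J \right)} = 9 \sqrt{J^{2} + T^{2}}$ ($q{\left(T,J \right)} = 9 \sqrt{T^{2} + J^{2}} = 9 \sqrt{J^{2} + T^{2}}$)
$f = 44307 \sqrt{13}$ ($f = 9 \sqrt{6^{2} + \left(3 + 6\right)^{2}} \cdot 1641 = 9 \sqrt{36 + 9^{2}} \cdot 1641 = 9 \sqrt{36 + 81} \cdot 1641 = 9 \sqrt{117} \cdot 1641 = 9 \cdot 3 \sqrt{13} \cdot 1641 = 27 \sqrt{13} \cdot 1641 = 44307 \sqrt{13} \approx 1.5975 \cdot 10^{5}$)
$\sqrt{U{\left(53 \right)} + f} = \sqrt{\frac{168}{53} + 44307 \sqrt{13}}$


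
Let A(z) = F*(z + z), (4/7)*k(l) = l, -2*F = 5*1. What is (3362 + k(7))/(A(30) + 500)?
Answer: 13497/1400 ≈ 9.6407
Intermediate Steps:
F = -5/2 ≈ -2.5000
k(l) = 7*l/4
A(z) = -5*z (A(z) = -5*(z + z)/2 = -5*z)
(3362 + k(7))/(A(30) + 500) = (3362 + (7/4)*7)/(-5*30 + 500) = (3362 + 49/4)/(-150 + 500) = (13497/4)/350 = (13497/4)*(1/350) = 13497/1400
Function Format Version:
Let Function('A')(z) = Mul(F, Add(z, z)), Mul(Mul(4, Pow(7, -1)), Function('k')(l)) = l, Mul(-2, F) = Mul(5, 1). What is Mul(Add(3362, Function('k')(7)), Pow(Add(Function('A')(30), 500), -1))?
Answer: Rational(13497, 1400) ≈ 9.6407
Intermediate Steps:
F = Rational(-5, 2) (F = Mul(Rational(-1, 2), Mul(5, 1)) = Mul(Rational(-1, 2), 5) = Rational(-5, 2) ≈ -2.5000)
Function('k')(l) = Mul(Rational(7, 4), l)
Function('A')(z) = Mul(-5, z) (Function('A')(z) = Mul(Rational(-5, 2), Add(z, z)) = Mul(Rational(-5, 2), Mul(2, z)) = Mul(-5, z))
Mul(Add(3362, Function('k')(7)), Pow(Add(Function('A')(30), 500), -1)) = Mul(Add(3362, Mul(Rational(7, 4), 7)), Pow(Add(Mul(-5, 30), 500), -1)) = Mul(Add(3362, Rational(49, 4)), Pow(Add(-150, 500), -1)) = Mul(Rational(13497, 4), Pow(350, -1)) = Mul(Rational(13497, 4), Rational(1, 350)) = Rational(13497, 1400)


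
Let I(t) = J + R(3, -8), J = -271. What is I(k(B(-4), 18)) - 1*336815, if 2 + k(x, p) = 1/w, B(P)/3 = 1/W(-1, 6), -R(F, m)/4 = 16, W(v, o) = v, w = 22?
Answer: -337150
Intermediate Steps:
R(F, m) = -64 (R(F, m) = -4*16 = -64)
B(P) = -3 (B(P) = 3/(-1) = 3*(-1) = -3)
k(x, p) = -43/22 (k(x, p) = -2 + 1/22 = -43/22)
I(t) = -335 (I(t) = -271 - 64 = -335)
I(k(B(-4), 18)) - 1*336815 = -335 - 1*336815 = -335 - 336815 = -337150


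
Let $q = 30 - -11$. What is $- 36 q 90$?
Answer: $-132840$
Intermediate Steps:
$q = 41$ ($q = 30 + 11 = 41$)
$- 36 q 90 = \left(-36\right) 41 \cdot 90 = \left(-1476\right) 90 = -132840$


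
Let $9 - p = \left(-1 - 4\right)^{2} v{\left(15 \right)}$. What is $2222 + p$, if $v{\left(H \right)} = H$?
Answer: $1856$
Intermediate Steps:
$p = -366$ ($p = 9 - \left(-1 - 4\right)^{2} \cdot 15 = 9 - \left(-5\right)^{2} \cdot 15 = 9 - 25 \cdot 15 = 9 - 375 = -366$)
$2222 + p = 2222 - 366 = 1856$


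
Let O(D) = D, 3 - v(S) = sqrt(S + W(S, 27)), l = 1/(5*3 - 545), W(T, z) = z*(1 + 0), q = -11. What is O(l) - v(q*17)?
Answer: -1591/530 + 4*I*sqrt(10) ≈ -3.0019 + 12.649*I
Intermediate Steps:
W(T, z) = z (W(T, z) = z*1 = z)
l = -1/530 (l = 1/(15 - 545) = 1/(-530) = -1/530 ≈ -0.0018868)
v(S) = 3 - sqrt(27 + S) (v(S) = 3 - sqrt(S + 27) = 3 - sqrt(27 + S))
O(l) - v(q*17) = -1/530 - (3 - sqrt(27 - 11*17)) = -1/530 - (3 - sqrt(27 - 187)) = -1/530 - (3 - sqrt(-160)) = -1/530 - (3 - 4*I*sqrt(10)) = -1/530 + (-3 + 4*I*sqrt(10)) = -1591/530 + 4*I*sqrt(10)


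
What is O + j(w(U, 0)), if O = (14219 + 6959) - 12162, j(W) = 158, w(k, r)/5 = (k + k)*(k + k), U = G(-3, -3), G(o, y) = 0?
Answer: 9174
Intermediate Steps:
U = 0
w(k, r) = 20*k² (w(k, r) = 5*((k + k)*(k + k)) = 5*((2*k)*(2*k)) = 5*(4*k²) = 20*k²)
O = 9016 (O = 21178 - 12162 = 9016)
O + j(w(U, 0)) = 9016 + 158 = 9174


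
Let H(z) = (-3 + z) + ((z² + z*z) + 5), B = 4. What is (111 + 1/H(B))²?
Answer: 17799961/1444 ≈ 12327.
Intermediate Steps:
H(z) = 2 + z + 2*z² (H(z) = (-3 + z) + ((z² + z²) + 5) = (-3 + z) + (2*z² + 5) = (-3 + z) + (5 + 2*z²) = 2 + z + 2*z²)
(111 + 1/H(B))² = (111 + 1/(2 + 4 + 2*4²))² = (111 + 1/(2 + 4 + 2*16))² = (111 + 1/(2 + 4 + 32))² = (111 + 1/38)² = (4219/38)² = 17799961/1444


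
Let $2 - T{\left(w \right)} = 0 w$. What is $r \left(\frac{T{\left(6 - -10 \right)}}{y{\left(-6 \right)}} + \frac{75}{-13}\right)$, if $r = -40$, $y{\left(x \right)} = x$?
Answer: $\frac{9520}{39} \approx 244.1$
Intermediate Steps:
$T{\left(w \right)} = 2$ ($T{\left(w \right)} = 2 - 0 w = 2 - 0 = 2 + 0 = 2$)
$r \left(\frac{T{\left(6 - -10 \right)}}{y{\left(-6 \right)}} + \frac{75}{-13}\right) = - 40 \left(\frac{2}{-6} + \frac{75}{-13}\right) = - 40 \left(2 \left(- \frac{1}{6}\right) + 75 \left(- \frac{1}{13}\right)\right) = - 40 \left(- \frac{1}{3} - \frac{75}{13}\right) = \left(-40\right) \left(- \frac{238}{39}\right) = \frac{9520}{39}$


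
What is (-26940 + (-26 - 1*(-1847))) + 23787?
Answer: -1332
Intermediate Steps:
(-26940 + (-26 - 1*(-1847))) + 23787 = (-26940 + (-26 + 1847)) + 23787 = (-26940 + 1821) + 23787 = -25119 + 23787 = -1332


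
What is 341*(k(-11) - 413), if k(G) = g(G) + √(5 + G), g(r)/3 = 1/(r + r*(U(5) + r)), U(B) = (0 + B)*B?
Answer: -704196/5 + 341*I*√6 ≈ -1.4084e+5 + 835.28*I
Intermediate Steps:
U(B) = B² (U(B) = B*B = B²)
g(r) = 3/(r + r*(25 + r)) (g(r) = 3/(r + r*(5² + r)) = 3/(r + r*(25 + r)))
k(G) = √(5 + G) + 3/(G*(26 + G)) (k(G) = 3/(G*(26 + G)) + √(5 + G) = √(5 + G) + 3/(G*(26 + G)))
341*(k(-11) - 413) = 341*((3 - 11*√(5 - 11)*(26 - 11))/((-11)*(26 - 11)) - 413) = 341*(-1/11*(3 - 11*√(-6)*15)/15 - 413) = 341*(-1/11*1/15*(3 - 11*I*√6*15) - 413) = 341*(-1/11*1/15*(3 - 165*I*√6) - 413) = 341*((-1/55 + I*√6) - 413) = 341*(-22716/55 + I*√6) = -704196/5 + 341*I*√6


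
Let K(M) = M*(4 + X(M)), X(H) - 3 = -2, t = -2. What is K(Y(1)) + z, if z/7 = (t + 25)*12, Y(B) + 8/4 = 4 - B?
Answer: 1937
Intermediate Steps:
X(H) = 1 (X(H) = 3 - 2 = 1)
Y(B) = 2 - B (Y(B) = -2 + (4 - B) = 2 - B)
z = 1932 (z = 7*((-2 + 25)*12) = 7*(23*12) = 7*276 = 1932)
K(M) = 5*M (K(M) = M*(4 + 1) = M*5 = 5*M)
K(Y(1)) + z = 5*(2 - 1*1) + 1932 = 5*(2 - 1) + 1932 = 5*1 + 1932 = 5 + 1932 = 1937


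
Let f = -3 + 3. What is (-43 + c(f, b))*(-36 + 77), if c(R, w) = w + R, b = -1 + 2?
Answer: -1722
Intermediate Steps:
f = 0
b = 1
c(R, w) = R + w
(-43 + c(f, b))*(-36 + 77) = (-43 + (0 + 1))*(-36 + 77) = (-43 + 1)*41 = -42*41 = -1722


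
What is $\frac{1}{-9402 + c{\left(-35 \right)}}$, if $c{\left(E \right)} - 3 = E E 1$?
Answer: $- \frac{1}{8174} \approx -0.00012234$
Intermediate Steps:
$c{\left(E \right)} = 3 + E^{2}$ ($c{\left(E \right)} = 3 + E E 1 = 3 + E^{2} \cdot 1 = 3 + E^{2}$)
$\frac{1}{-9402 + c{\left(-35 \right)}} = \frac{1}{-9402 + \left(3 + \left(-35\right)^{2}\right)} = \frac{1}{-9402 + \left(3 + 1225\right)} = \frac{1}{-9402 + 1228} = \frac{1}{-8174} = - \frac{1}{8174}$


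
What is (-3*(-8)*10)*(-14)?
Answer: -3360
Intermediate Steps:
(-3*(-8)*10)*(-14) = (24*10)*(-14) = 240*(-14) = -3360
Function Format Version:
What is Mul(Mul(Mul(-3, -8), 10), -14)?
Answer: -3360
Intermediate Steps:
Mul(Mul(Mul(-3, -8), 10), -14) = Mul(Mul(24, 10), -14) = Mul(240, -14) = -3360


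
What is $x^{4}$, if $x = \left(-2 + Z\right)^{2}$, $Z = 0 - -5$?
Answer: $6561$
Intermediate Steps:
$Z = 5$ ($Z = 0 + 5 = 5$)
$x = 9$ ($x = \left(-2 + 5\right)^{2} = 3^{2} = 9$)
$x^{4} = 9^{4} = 6561$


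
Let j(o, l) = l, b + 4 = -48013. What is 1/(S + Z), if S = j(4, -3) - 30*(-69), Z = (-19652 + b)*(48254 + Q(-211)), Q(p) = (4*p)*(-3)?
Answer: -1/3436635767 ≈ -2.9098e-10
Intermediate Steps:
b = -48017 (b = -4 - 48013 = -48017)
Q(p) = -12*p
Z = -3436637834 (Z = (-19652 - 48017)*(48254 - 12*(-211)) = -67669*(48254 + 2532) = -67669*50786 = -3436637834)
S = 2067 (S = -3 - 30*(-69) = -3 + 2070 = 2067)
1/(S + Z) = 1/(2067 - 3436637834) = 1/(-3436635767) = -1/3436635767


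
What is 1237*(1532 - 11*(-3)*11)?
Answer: 2344115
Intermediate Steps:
1237*(1532 - 11*(-3)*11) = 1237*(1532 + 33*11) = 1237*(1532 + 363) = 1237*1895 = 2344115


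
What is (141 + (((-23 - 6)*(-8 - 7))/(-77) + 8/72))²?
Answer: 8812515625/480249 ≈ 18350.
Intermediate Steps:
(141 + (((-23 - 6)*(-8 - 7))/(-77) + 8/72))² = (141 + (-29*(-15)*(-1/77) + 8*(1/72)))² = (141 + (435*(-1/77) + ⅑))² = (141 + (-435/77 + ⅑))² = (141 - 3838/693)² = (93875/693)² = 8812515625/480249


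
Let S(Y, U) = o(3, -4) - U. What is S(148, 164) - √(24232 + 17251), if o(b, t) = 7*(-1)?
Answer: -171 - √41483 ≈ -374.67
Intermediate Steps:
o(b, t) = -7
S(Y, U) = -7 - U
S(148, 164) - √(24232 + 17251) = (-7 - 1*164) - √(24232 + 17251) = (-7 - 164) - √41483 = -171 - √41483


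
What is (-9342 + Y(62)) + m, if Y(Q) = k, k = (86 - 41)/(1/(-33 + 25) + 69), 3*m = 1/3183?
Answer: -49149485467/5261499 ≈ -9341.3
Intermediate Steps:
m = 1/9549 (m = (1/3)/3183 = (1/3)*(1/3183) = 1/9549 ≈ 0.00010472)
k = 360/551 (k = 45/(1/(-8) + 69) = 45/(-1/8 + 69) = 45/(551/8) = 45*(8/551) = 360/551 ≈ 0.65336)
Y(Q) = 360/551
(-9342 + Y(62)) + m = (-9342 + 360/551) + 1/9549 = -5147082/551 + 1/9549 = -49149485467/5261499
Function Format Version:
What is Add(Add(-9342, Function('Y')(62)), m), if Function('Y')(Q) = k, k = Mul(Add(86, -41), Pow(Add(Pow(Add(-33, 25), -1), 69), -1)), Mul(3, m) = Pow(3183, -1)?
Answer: Rational(-49149485467, 5261499) ≈ -9341.3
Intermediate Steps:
m = Rational(1, 9549) (m = Mul(Rational(1, 3), Pow(3183, -1)) = Mul(Rational(1, 3), Rational(1, 3183)) = Rational(1, 9549) ≈ 0.00010472)
k = Rational(360, 551) (k = Mul(45, Pow(Add(Pow(-8, -1), 69), -1)) = Mul(45, Pow(Add(Rational(-1, 8), 69), -1)) = Mul(45, Pow(Rational(551, 8), -1)) = Mul(45, Rational(8, 551)) = Rational(360, 551) ≈ 0.65336)
Function('Y')(Q) = Rational(360, 551)
Add(Add(-9342, Function('Y')(62)), m) = Add(Add(-9342, Rational(360, 551)), Rational(1, 9549)) = Add(Rational(-5147082, 551), Rational(1, 9549)) = Rational(-49149485467, 5261499)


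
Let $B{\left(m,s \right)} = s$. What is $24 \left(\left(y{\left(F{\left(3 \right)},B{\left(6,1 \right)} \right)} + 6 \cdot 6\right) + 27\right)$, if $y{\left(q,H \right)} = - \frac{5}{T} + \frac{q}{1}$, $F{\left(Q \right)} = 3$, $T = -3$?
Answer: $1624$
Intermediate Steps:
$y{\left(q,H \right)} = \frac{5}{3} + q$ ($y{\left(q,H \right)} = - \frac{5}{-3} + \frac{q}{1} = \left(-5\right) \left(- \frac{1}{3}\right) + q 1 = \frac{5}{3} + q$)
$24 \left(\left(y{\left(F{\left(3 \right)},B{\left(6,1 \right)} \right)} + 6 \cdot 6\right) + 27\right) = 24 \left(\left(\left(\frac{5}{3} + 3\right) + 6 \cdot 6\right) + 27\right) = 24 \left(\left(\frac{14}{3} + 36\right) + 27\right) = 24 \left(\frac{122}{3} + 27\right) = 24 \cdot \frac{203}{3} = 1624$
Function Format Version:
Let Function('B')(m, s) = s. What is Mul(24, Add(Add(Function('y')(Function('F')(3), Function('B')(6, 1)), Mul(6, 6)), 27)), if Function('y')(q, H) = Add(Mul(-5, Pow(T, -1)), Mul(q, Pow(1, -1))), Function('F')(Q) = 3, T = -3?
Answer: 1624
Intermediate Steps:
Function('y')(q, H) = Add(Rational(5, 3), q) (Function('y')(q, H) = Add(Mul(-5, Pow(-3, -1)), Mul(q, Pow(1, -1))) = Add(Mul(-5, Rational(-1, 3)), Mul(q, 1)) = Add(Rational(5, 3), q))
Mul(24, Add(Add(Function('y')(Function('F')(3), Function('B')(6, 1)), Mul(6, 6)), 27)) = Mul(24, Add(Add(Add(Rational(5, 3), 3), Mul(6, 6)), 27)) = Mul(24, Add(Add(Rational(14, 3), 36), 27)) = Mul(24, Add(Rational(122, 3), 27)) = Mul(24, Rational(203, 3)) = 1624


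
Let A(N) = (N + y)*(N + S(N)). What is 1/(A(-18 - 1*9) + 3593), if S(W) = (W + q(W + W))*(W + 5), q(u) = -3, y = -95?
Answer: -1/73633 ≈ -1.3581e-5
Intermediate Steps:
S(W) = (-3 + W)*(5 + W) (S(W) = (W - 3)*(W + 5) = (-3 + W)*(5 + W))
A(N) = (-95 + N)*(-15 + N² + 3*N) (A(N) = (N - 95)*(N + (-15 + N² + 2*N)) = (-95 + N)*(-15 + N² + 3*N))
1/(A(-18 - 1*9) + 3593) = 1/((1425 + (-18 - 1*9)³ - 300*(-18 - 1*9) - 92*(-18 - 1*9)²) + 3593) = 1/((1425 + (-18 - 9)³ - 300*(-18 - 9) - 92*(-18 - 9)²) + 3593) = 1/((1425 + (-27)³ - 300*(-27) - 92*(-27)²) + 3593) = 1/((1425 - 19683 + 8100 - 92*729) + 3593) = 1/((1425 - 19683 + 8100 - 67068) + 3593) = 1/(-77226 + 3593) = 1/(-73633) = -1/73633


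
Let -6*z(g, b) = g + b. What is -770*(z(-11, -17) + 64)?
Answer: -158620/3 ≈ -52873.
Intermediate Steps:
z(g, b) = -b/6 - g/6 (z(g, b) = -(g + b)/6 = -(b + g)/6 = -b/6 - g/6)
-770*(z(-11, -17) + 64) = -770*((-1/6*(-17) - 1/6*(-11)) + 64) = -770*((17/6 + 11/6) + 64) = -770*(14/3 + 64) = -770*206/3 = -158620/3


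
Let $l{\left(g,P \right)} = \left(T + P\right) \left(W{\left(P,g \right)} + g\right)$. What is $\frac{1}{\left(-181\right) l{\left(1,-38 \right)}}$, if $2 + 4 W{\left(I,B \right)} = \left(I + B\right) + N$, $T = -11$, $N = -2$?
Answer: $- \frac{4}{328153} \approx -1.2189 \cdot 10^{-5}$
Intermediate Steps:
$W{\left(I,B \right)} = -1 + \frac{B}{4} + \frac{I}{4}$ ($W{\left(I,B \right)} = - \frac{1}{2} + \frac{\left(I + B\right) - 2}{4} = - \frac{1}{2} + \frac{\left(B + I\right) - 2}{4} = - \frac{1}{2} + \frac{-2 + B + I}{4} = - \frac{1}{2} + \left(- \frac{1}{2} + \frac{B}{4} + \frac{I}{4}\right) = -1 + \frac{B}{4} + \frac{I}{4}$)
$l{\left(g,P \right)} = \left(-11 + P\right) \left(-1 + \frac{P}{4} + \frac{5 g}{4}\right)$ ($l{\left(g,P \right)} = \left(-11 + P\right) \left(\left(-1 + \frac{g}{4} + \frac{P}{4}\right) + g\right) = \left(-11 + P\right) \left(\left(-1 + \frac{P}{4} + \frac{g}{4}\right) + g\right) = \left(-11 + P\right) \left(-1 + \frac{P}{4} + \frac{5 g}{4}\right)$)
$\frac{1}{\left(-181\right) l{\left(1,-38 \right)}} = \frac{1}{\left(-181\right) \left(11 - \frac{55}{4} - - \frac{285}{2} + \frac{\left(-38\right)^{2}}{4} + \frac{5}{4} \left(-38\right) 1\right)} = \frac{1}{\left(-181\right) \left(11 - \frac{55}{4} + \frac{285}{2} + \frac{1}{4} \cdot 1444 - \frac{95}{2}\right)} = \frac{1}{\left(-181\right) \left(11 - \frac{55}{4} + \frac{285}{2} + 361 - \frac{95}{2}\right)} = \frac{1}{\left(-181\right) \frac{1813}{4}} = \frac{1}{- \frac{328153}{4}} = - \frac{4}{328153}$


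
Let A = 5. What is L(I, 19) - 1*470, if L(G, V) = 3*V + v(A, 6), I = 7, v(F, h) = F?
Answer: -408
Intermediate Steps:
L(G, V) = 5 + 3*V (L(G, V) = 3*V + 5 = 5 + 3*V)
L(I, 19) - 1*470 = (5 + 3*19) - 1*470 = (5 + 57) - 470 = 62 - 470 = -408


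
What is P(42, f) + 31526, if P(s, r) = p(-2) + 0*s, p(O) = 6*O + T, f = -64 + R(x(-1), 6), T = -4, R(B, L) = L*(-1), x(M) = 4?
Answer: 31510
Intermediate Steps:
R(B, L) = -L
f = -70 (f = -64 - 1*6 = -64 - 6 = -70)
p(O) = -4 + 6*O (p(O) = 6*O - 4 = -4 + 6*O)
P(s, r) = -16 (P(s, r) = (-4 + 6*(-2)) + 0*s = (-4 - 12) + 0 = -16 + 0 = -16)
P(42, f) + 31526 = -16 + 31526 = 31510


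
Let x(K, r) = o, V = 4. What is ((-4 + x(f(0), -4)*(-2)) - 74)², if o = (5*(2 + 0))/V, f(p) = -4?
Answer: 6889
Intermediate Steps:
o = 5/2 (o = (5*(2 + 0))/4 = (5*2)*(¼) = 10*(¼) = 5/2 ≈ 2.5000)
x(K, r) = 5/2
((-4 + x(f(0), -4)*(-2)) - 74)² = ((-4 + (5/2)*(-2)) - 74)² = ((-4 - 5) - 74)² = (-9 - 74)² = (-83)² = 6889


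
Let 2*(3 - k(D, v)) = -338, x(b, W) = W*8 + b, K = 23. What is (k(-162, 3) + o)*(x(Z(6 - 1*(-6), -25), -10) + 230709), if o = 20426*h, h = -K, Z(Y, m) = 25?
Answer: -108321115404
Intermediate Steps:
x(b, W) = b + 8*W (x(b, W) = 8*W + b = b + 8*W)
h = -23 (h = -1*23 = -23)
o = -469798 (o = 20426*(-23) = -469798)
k(D, v) = 172 (k(D, v) = 3 - ½*(-338) = 3 + 169 = 172)
(k(-162, 3) + o)*(x(Z(6 - 1*(-6), -25), -10) + 230709) = (172 - 469798)*((25 + 8*(-10)) + 230709) = -469626*((25 - 80) + 230709) = -469626*(-55 + 230709) = -469626*230654 = -108321115404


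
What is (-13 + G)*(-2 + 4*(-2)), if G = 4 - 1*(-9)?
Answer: 0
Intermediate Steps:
G = 13 (G = 4 + 9 = 13)
(-13 + G)*(-2 + 4*(-2)) = (-13 + 13)*(-2 + 4*(-2)) = 0*(-2 - 8) = 0*(-10) = 0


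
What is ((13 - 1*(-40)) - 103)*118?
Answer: -5900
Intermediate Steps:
((13 - 1*(-40)) - 103)*118 = ((13 + 40) - 103)*118 = (53 - 103)*118 = -50*118 = -5900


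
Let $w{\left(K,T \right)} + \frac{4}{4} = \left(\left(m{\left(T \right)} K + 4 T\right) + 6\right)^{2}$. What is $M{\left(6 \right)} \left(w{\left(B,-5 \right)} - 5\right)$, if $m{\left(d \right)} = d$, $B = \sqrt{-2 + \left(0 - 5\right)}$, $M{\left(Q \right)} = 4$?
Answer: $60 + 560 i \sqrt{7} \approx 60.0 + 1481.6 i$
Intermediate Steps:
$B = i \sqrt{7}$ ($B = \sqrt{-2 + \left(0 - 5\right)} = \sqrt{-2 - 5} = \sqrt{-7} = i \sqrt{7} \approx 2.6458 i$)
$w{\left(K,T \right)} = -1 + \left(6 + 4 T + K T\right)^{2}$ ($w{\left(K,T \right)} = -1 + \left(\left(T K + 4 T\right) + 6\right)^{2} = -1 + \left(\left(K T + 4 T\right) + 6\right)^{2} = -1 + \left(\left(4 T + K T\right) + 6\right)^{2} = -1 + \left(6 + 4 T + K T\right)^{2}$)
$M{\left(6 \right)} \left(w{\left(B,-5 \right)} - 5\right) = 4 \left(\left(-1 + \left(6 + 4 \left(-5\right) + i \sqrt{7} \left(-5\right)\right)^{2}\right) - 5\right) = 4 \left(\left(-1 + \left(6 - 20 - 5 i \sqrt{7}\right)^{2}\right) - 5\right) = 4 \left(\left(-1 + \left(-14 - 5 i \sqrt{7}\right)^{2}\right) - 5\right) = 4 \left(-6 + \left(-14 - 5 i \sqrt{7}\right)^{2}\right) = -24 + 4 \left(-14 - 5 i \sqrt{7}\right)^{2}$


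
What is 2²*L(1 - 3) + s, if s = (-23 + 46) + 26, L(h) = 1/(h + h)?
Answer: 48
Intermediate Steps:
L(h) = 1/(2*h)
s = 49 (s = 23 + 26 = 49)
2²*L(1 - 3) + s = 2²*(1/(2*(1 - 3))) + 49 = 4*((½)/(-2)) + 49 = 4*((½)*(-½)) + 49 = 4*(-¼) + 49 = -1 + 49 = 48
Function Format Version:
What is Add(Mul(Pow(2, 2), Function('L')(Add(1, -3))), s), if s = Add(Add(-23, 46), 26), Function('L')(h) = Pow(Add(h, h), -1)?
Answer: 48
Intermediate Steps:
Function('L')(h) = Mul(Rational(1, 2), Pow(h, -1)) (Function('L')(h) = Pow(Mul(2, h), -1) = Mul(Rational(1, 2), Pow(h, -1)))
s = 49 (s = Add(23, 26) = 49)
Add(Mul(Pow(2, 2), Function('L')(Add(1, -3))), s) = Add(Mul(Pow(2, 2), Mul(Rational(1, 2), Pow(Add(1, -3), -1))), 49) = Add(Mul(4, Mul(Rational(1, 2), Pow(-2, -1))), 49) = Add(Mul(4, Mul(Rational(1, 2), Rational(-1, 2))), 49) = Add(Mul(4, Rational(-1, 4)), 49) = Add(-1, 49) = 48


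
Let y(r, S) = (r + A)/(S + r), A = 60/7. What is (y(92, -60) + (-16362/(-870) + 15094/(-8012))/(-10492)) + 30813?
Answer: 1314660229762191/42661416280 ≈ 30816.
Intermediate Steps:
A = 60/7 (A = 60*(1/7) = 60/7 ≈ 8.5714)
y(r, S) = (60/7 + r)/(S + r) (y(r, S) = (r + 60/7)/(S + r) = (60/7 + r)/(S + r))
(y(92, -60) + (-16362/(-870) + 15094/(-8012))/(-10492)) + 30813 = ((60/7 + 92)/(-60 + 92) + (-16362/(-870) + 15094/(-8012))/(-10492)) + 30813 = ((704/7)/32 + (-16362*(-1/870) + 15094*(-1/8012))*(-1/10492)) + 30813 = ((1/32)*(704/7) + (2727/145 - 7547/4006)*(-1/10492)) + 30813 = (22/7 + (9830047/580870)*(-1/10492)) + 30813 = (22/7 - 9830047/6094488040) + 30813 = 134009926551/42661416280 + 30813 = 1314660229762191/42661416280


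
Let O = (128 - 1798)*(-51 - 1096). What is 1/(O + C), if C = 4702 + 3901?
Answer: 1/1924093 ≈ 5.1973e-7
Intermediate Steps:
C = 8603
O = 1915490 (O = -1670*(-1147) = 1915490)
1/(O + C) = 1/(1915490 + 8603) = 1/1924093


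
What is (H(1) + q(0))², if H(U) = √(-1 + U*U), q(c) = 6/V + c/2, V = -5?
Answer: 36/25 ≈ 1.4400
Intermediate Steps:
q(c) = -6/5 + c/2 (q(c) = 6/(-5) + c/2 = 6*(-⅕) + c*(½) = -6/5 + c/2)
H(U) = √(-1 + U²)
(H(1) + q(0))² = (√(-1 + 1²) + (-6/5 + (½)*0))² = (√(-1 + 1) + (-6/5 + 0))² = (√0 - 6/5)² = (0 - 6/5)² = (-6/5)² = 36/25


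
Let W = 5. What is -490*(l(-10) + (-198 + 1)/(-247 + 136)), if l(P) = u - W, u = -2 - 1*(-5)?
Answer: 12250/111 ≈ 110.36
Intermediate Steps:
u = 3 (u = -2 + 5 = 3)
l(P) = -2 (l(P) = 3 - 1*5 = 3 - 5 = -2)
-490*(l(-10) + (-198 + 1)/(-247 + 136)) = -490*(-2 + (-198 + 1)/(-247 + 136)) = -490*(-2 - 197/(-111)) = -490*(-2 - 197*(-1/111)) = -490*(-2 + 197/111) = -490*(-25/111) = 12250/111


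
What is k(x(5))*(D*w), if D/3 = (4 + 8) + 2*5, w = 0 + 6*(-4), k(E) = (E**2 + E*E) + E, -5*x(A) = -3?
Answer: -52272/25 ≈ -2090.9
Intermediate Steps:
x(A) = 3/5 (x(A) = -1/5*(-3) = 3/5)
k(E) = E + 2*E**2 (k(E) = (E**2 + E**2) + E = 2*E**2 + E = E + 2*E**2)
w = -24 (w = 0 - 24 = -24)
D = 66 (D = 3*((4 + 8) + 2*5) = 3*(12 + 10) = 3*22 = 66)
k(x(5))*(D*w) = (3*(1 + 2*(3/5))/5)*(66*(-24)) = (3*(1 + 6/5)/5)*(-1584) = ((3/5)*(11/5))*(-1584) = (33/25)*(-1584) = -52272/25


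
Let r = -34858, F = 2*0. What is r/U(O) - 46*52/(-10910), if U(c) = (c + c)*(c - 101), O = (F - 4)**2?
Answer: 19340351/1483760 ≈ 13.035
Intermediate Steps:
F = 0
O = 16 (O = (0 - 4)**2 = (-4)**2 = 16)
U(c) = 2*c*(-101 + c) (U(c) = (2*c)*(-101 + c) = 2*c*(-101 + c))
r/U(O) - 46*52/(-10910) = -34858*1/(32*(-101 + 16)) - 46*52/(-10910) = -34858/(2*16*(-85)) - 2392*(-1/10910) = -34858/(-2720) + 1196/5455 = -34858*(-1/2720) + 1196/5455 = 17429/1360 + 1196/5455 = 19340351/1483760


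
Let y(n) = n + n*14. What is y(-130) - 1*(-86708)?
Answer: 84758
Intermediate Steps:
y(n) = 15*n (y(n) = n + 14*n = 15*n)
y(-130) - 1*(-86708) = 15*(-130) - 1*(-86708) = -1950 + 86708 = 84758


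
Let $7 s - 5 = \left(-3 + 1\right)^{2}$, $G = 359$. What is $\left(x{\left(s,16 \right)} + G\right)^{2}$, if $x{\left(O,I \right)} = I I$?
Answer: $378225$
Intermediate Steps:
$s = \frac{9}{7}$ ($s = \frac{5}{7} + \frac{\left(-3 + 1\right)^{2}}{7} = \frac{5}{7} + \frac{\left(-2\right)^{2}}{7} = \frac{5}{7} + \frac{1}{7} \cdot 4 = \frac{5}{7} + \frac{4}{7} = \frac{9}{7} \approx 1.2857$)
$x{\left(O,I \right)} = I^{2}$
$\left(x{\left(s,16 \right)} + G\right)^{2} = \left(16^{2} + 359\right)^{2} = \left(256 + 359\right)^{2} = 615^{2} = 378225$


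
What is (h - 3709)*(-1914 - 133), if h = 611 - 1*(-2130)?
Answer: 1981496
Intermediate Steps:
h = 2741 (h = 611 + 2130 = 2741)
(h - 3709)*(-1914 - 133) = (2741 - 3709)*(-1914 - 133) = -968*(-2047) = 1981496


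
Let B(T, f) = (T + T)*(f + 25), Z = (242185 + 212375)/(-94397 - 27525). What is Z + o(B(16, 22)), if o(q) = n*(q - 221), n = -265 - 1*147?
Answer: -32223968036/60961 ≈ -5.2860e+5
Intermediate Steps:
n = -412 (n = -265 - 147 = -412)
Z = -227280/60961 (Z = 454560/(-121922) = 454560*(-1/121922) = -227280/60961 ≈ -3.7283)
B(T, f) = 2*T*(25 + f) (B(T, f) = (2*T)*(25 + f) = 2*T*(25 + f))
o(q) = 91052 - 412*q (o(q) = -412*(q - 221) = -412*(-221 + q) = 91052 - 412*q)
Z + o(B(16, 22)) = -227280/60961 + (91052 - 824*16*(25 + 22)) = -227280/60961 + (91052 - 824*16*47) = -227280/60961 + (91052 - 412*1504) = -227280/60961 + (91052 - 619648) = -227280/60961 - 528596 = -32223968036/60961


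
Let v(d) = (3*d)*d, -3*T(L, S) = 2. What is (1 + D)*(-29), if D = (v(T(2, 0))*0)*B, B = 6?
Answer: -29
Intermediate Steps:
T(L, S) = -⅔ (T(L, S) = -⅓*2 = -⅔)
v(d) = 3*d²
D = 0 (D = ((3*(-⅔)²)*0)*6 = ((3*(4/9))*0)*6 = ((4/3)*0)*6 = 0*6 = 0)
(1 + D)*(-29) = (1 + 0)*(-29) = 1*(-29) = -29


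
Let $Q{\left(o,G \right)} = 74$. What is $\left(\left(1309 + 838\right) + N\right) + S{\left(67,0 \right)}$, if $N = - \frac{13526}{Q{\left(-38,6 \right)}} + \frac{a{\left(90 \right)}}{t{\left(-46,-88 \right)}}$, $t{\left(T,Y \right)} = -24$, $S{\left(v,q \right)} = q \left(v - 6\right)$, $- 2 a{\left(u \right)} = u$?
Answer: $\frac{581963}{296} \approx 1966.1$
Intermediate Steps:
$a{\left(u \right)} = - \frac{u}{2}$
$S{\left(v,q \right)} = q \left(-6 + v\right)$
$N = - \frac{53549}{296}$ ($N = - \frac{13526}{74} + \frac{\left(- \frac{1}{2}\right) 90}{-24} = \left(-13526\right) \frac{1}{74} - - \frac{15}{8} = - \frac{6763}{37} + \frac{15}{8} = - \frac{53549}{296} \approx -180.91$)
$\left(\left(1309 + 838\right) + N\right) + S{\left(67,0 \right)} = \left(\left(1309 + 838\right) - \frac{53549}{296}\right) + 0 \left(-6 + 67\right) = \left(2147 - \frac{53549}{296}\right) + 0 \cdot 61 = \frac{581963}{296} + 0 = \frac{581963}{296}$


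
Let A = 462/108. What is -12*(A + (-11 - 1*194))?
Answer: 7226/3 ≈ 2408.7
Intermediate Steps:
A = 77/18 (A = 462*(1/108) = 77/18 ≈ 4.2778)
-12*(A + (-11 - 1*194)) = -12*(77/18 + (-11 - 1*194)) = -12*(77/18 + (-11 - 194)) = -12*(77/18 - 205) = -12*(-3613/18) = 7226/3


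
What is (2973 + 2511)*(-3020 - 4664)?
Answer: -42139056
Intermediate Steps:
(2973 + 2511)*(-3020 - 4664) = 5484*(-7684) = -42139056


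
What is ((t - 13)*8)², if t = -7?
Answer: 25600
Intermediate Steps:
((t - 13)*8)² = ((-7 - 13)*8)² = (-20*8)² = (-160)² = 25600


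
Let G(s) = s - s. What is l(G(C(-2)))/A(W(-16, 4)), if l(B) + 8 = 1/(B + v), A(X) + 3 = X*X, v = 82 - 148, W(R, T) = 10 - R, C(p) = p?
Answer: -529/44418 ≈ -0.011910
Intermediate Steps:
G(s) = 0
v = -66
A(X) = -3 + X² (A(X) = -3 + X*X = -3 + X²)
l(B) = -8 + 1/(-66 + B) (l(B) = -8 + 1/(B - 66) = -8 + 1/(-66 + B))
l(G(C(-2)))/A(W(-16, 4)) = ((529 - 8*0)/(-66 + 0))/(-3 + (10 - 1*(-16))²) = ((529 + 0)/(-66))/(-3 + (10 + 16)²) = (-1/66*529)/(-3 + 26²) = -529/(66*(-3 + 676)) = -529/66/673 = -529/66*1/673 = -529/44418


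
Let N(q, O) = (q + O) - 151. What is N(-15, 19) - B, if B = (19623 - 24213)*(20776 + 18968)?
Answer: 182424813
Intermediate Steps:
N(q, O) = -151 + O + q (N(q, O) = (O + q) - 151 = -151 + O + q)
B = -182424960 (B = -4590*39744 = -182424960)
N(-15, 19) - B = (-151 + 19 - 15) - 1*(-182424960) = -147 + 182424960 = 182424813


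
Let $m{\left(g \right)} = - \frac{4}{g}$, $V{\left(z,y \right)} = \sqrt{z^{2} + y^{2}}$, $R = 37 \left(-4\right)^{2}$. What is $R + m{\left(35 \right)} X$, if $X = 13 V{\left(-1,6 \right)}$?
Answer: $592 - \frac{52 \sqrt{37}}{35} \approx 582.96$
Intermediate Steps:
$R = 592$ ($R = 37 \cdot 16 = 592$)
$V{\left(z,y \right)} = \sqrt{y^{2} + z^{2}}$
$X = 13 \sqrt{37}$ ($X = 13 \sqrt{6^{2} + \left(-1\right)^{2}} = 13 \sqrt{36 + 1} = 13 \sqrt{37} \approx 79.076$)
$R + m{\left(35 \right)} X = 592 + - \frac{4}{35} \cdot 13 \sqrt{37} = 592 + \left(-4\right) \frac{1}{35} \cdot 13 \sqrt{37} = 592 - \frac{4 \cdot 13 \sqrt{37}}{35} = 592 - \frac{52 \sqrt{37}}{35}$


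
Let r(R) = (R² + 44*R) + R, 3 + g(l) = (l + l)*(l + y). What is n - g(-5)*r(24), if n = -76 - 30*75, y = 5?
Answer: 2642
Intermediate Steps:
g(l) = -3 + 2*l*(5 + l) (g(l) = -3 + (l + l)*(l + 5) = -3 + (2*l)*(5 + l) = -3 + 2*l*(5 + l))
n = -2326 (n = -76 - 2250 = -2326)
r(R) = R² + 45*R
n - g(-5)*r(24) = -2326 - (-3 + 2*(-5)² + 10*(-5))*24*(45 + 24) = -2326 - (-3 + 2*25 - 50)*24*69 = -2326 - (-3 + 50 - 50)*1656 = -2326 - (-3)*1656 = -2326 - 1*(-4968) = -2326 + 4968 = 2642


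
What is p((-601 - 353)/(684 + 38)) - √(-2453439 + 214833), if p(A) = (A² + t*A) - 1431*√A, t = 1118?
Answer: -192288717/130321 - 3*I*√248734 - 4293*I*√53/19 ≈ -1475.5 - 3141.1*I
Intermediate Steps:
p(A) = A² - 1431*√A + 1118*A (p(A) = (A² + 1118*A) - 1431*√A = A² - 1431*√A + 1118*A)
p((-601 - 353)/(684 + 38)) - √(-2453439 + 214833) = (((-601 - 353)/(684 + 38))² - 1431*√(-601 - 353)/√(684 + 38) + 1118*((-601 - 353)/(684 + 38))) - √(-2453439 + 214833) = ((-954/722)² - 1431*3*I*√53/19 + 1118*(-954/722)) - √(-2238606) = ((-954*1/722)² - 1431*3*I*√53/19 + 1118*(-954*1/722)) - 3*I*√248734 = ((-477/361)² - 4293*I*√53/19 + 1118*(-477/361)) - 3*I*√248734 = (227529/130321 - 4293*I*√53/19 - 533286/361) - 3*I*√248734 = (-192288717/130321 - 4293*I*√53/19) - 3*I*√248734 = -192288717/130321 - 3*I*√248734 - 4293*I*√53/19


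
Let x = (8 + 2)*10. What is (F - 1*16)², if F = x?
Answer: 7056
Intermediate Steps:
x = 100 (x = 10*10 = 100)
F = 100
(F - 1*16)² = (100 - 1*16)² = (100 - 16)² = 84² = 7056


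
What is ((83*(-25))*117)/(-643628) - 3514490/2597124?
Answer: -407876847655/417895431468 ≈ -0.97603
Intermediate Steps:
((83*(-25))*117)/(-643628) - 3514490/2597124 = -2075*117*(-1/643628) - 3514490*1/2597124 = -242775*(-1/643628) - 1757245/1298562 = 242775/643628 - 1757245/1298562 = -407876847655/417895431468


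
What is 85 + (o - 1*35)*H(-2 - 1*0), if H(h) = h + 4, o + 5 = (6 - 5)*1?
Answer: 7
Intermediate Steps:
o = -4 (o = -5 + (6 - 5)*1 = -5 + 1*1 = -5 + 1 = -4)
H(h) = 4 + h
85 + (o - 1*35)*H(-2 - 1*0) = 85 + (-4 - 1*35)*(4 + (-2 - 1*0)) = 85 + (-4 - 35)*(4 + (-2 + 0)) = 85 - 39*(4 - 2) = 85 - 39*2 = 85 - 78 = 7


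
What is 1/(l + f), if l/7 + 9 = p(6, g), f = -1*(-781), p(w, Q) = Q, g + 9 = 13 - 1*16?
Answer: 1/634 ≈ 0.0015773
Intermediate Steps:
g = -12 (g = -9 + (13 - 1*16) = -9 + (13 - 16) = -9 - 3 = -12)
f = 781
l = -147 (l = -63 + 7*(-12) = -63 - 84 = -147)
1/(l + f) = 1/(-147 + 781) = 1/634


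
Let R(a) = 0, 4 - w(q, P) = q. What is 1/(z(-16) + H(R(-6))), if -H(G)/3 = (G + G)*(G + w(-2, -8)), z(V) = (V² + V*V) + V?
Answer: 1/496 ≈ 0.0020161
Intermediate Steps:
z(V) = V + 2*V² (z(V) = (V² + V²) + V = 2*V² + V = V + 2*V²)
w(q, P) = 4 - q
H(G) = -6*G*(6 + G) (H(G) = -3*(G + G)*(G + (4 - 1*(-2))) = -3*2*G*(G + (4 + 2)) = -3*2*G*(G + 6) = -3*2*G*(6 + G) = -6*G*(6 + G))
1/(z(-16) + H(R(-6))) = 1/(-16*(1 + 2*(-16)) - 6*0*(6 + 0)) = 1/(-16*(1 - 32) - 6*0*6) = 1/(-16*(-31) + 0) = 1/(496 + 0) = 1/496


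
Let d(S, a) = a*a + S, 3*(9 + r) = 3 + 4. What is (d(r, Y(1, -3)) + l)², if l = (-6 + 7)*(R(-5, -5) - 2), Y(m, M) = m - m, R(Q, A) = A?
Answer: 1681/9 ≈ 186.78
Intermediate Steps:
r = -20/3 (r = -9 + (3 + 4)/3 = -9 + (⅓)*7 = -9 + 7/3 = -20/3 ≈ -6.6667)
Y(m, M) = 0
d(S, a) = S + a² (d(S, a) = a² + S = S + a²)
l = -7 (l = (-6 + 7)*(-5 - 2) = 1*(-7) = -7)
(d(r, Y(1, -3)) + l)² = ((-20/3 + 0²) - 7)² = ((-20/3 + 0) - 7)² = (-20/3 - 7)² = (-41/3)² = 1681/9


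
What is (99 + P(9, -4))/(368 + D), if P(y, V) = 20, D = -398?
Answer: -119/30 ≈ -3.9667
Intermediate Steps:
(99 + P(9, -4))/(368 + D) = (99 + 20)/(368 - 398) = 119/(-30) = 119*(-1/30) = -119/30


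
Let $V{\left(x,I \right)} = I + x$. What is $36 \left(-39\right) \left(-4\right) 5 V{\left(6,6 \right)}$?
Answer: $336960$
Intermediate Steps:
$36 \left(-39\right) \left(-4\right) 5 V{\left(6,6 \right)} = 36 \left(-39\right) \left(-4\right) 5 \left(6 + 6\right) = - 1404 \left(\left(-20\right) 12\right) = \left(-1404\right) \left(-240\right) = 336960$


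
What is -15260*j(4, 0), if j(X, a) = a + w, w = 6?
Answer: -91560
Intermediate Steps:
j(X, a) = 6 + a (j(X, a) = a + 6 = 6 + a)
-15260*j(4, 0) = -15260*(6 + 0) = -15260*6 = -140*654 = -91560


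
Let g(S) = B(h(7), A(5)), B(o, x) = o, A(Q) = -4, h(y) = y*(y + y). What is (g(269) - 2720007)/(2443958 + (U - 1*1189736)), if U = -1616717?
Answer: 2719909/362495 ≈ 7.5033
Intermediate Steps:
h(y) = 2*y² (h(y) = y*(2*y) = 2*y²)
g(S) = 98 (g(S) = 2*7² = 2*49 = 98)
(g(269) - 2720007)/(2443958 + (U - 1*1189736)) = (98 - 2720007)/(2443958 + (-1616717 - 1*1189736)) = -2719909/(2443958 + (-1616717 - 1189736)) = -2719909/(2443958 - 2806453) = -2719909/(-362495) = -2719909*(-1/362495) = 2719909/362495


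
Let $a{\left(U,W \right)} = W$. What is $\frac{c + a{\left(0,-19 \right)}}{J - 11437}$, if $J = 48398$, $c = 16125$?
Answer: $\frac{16106}{36961} \approx 0.43576$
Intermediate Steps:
$\frac{c + a{\left(0,-19 \right)}}{J - 11437} = \frac{16125 - 19}{48398 - 11437} = \frac{16106}{36961}$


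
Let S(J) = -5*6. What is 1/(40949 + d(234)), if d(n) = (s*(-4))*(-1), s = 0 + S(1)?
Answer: 1/40829 ≈ 2.4492e-5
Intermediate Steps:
S(J) = -30
s = -30 (s = 0 - 30 = -30)
d(n) = -120 (d(n) = -30*(-4)*(-1) = 120*(-1) = -120)
1/(40949 + d(234)) = 1/(40949 - 120) = 1/40829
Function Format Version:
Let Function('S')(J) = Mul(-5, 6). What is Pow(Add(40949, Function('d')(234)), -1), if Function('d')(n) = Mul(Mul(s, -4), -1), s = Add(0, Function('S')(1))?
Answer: Rational(1, 40829) ≈ 2.4492e-5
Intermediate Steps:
Function('S')(J) = -30
s = -30 (s = Add(0, -30) = -30)
Function('d')(n) = -120 (Function('d')(n) = Mul(Mul(-30, -4), -1) = Mul(120, -1) = -120)
Pow(Add(40949, Function('d')(234)), -1) = Pow(Add(40949, -120), -1) = Pow(40829, -1) = Rational(1, 40829)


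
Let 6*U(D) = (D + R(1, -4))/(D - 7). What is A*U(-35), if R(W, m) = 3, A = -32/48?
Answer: -16/189 ≈ -0.084656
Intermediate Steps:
A = -⅔ (A = -32*1/48 = -⅔ ≈ -0.66667)
U(D) = (3 + D)/(6*(-7 + D)) (U(D) = ((D + 3)/(D - 7))/6 = ((3 + D)/(-7 + D))/6 = (3 + D)/(6*(-7 + D)))
A*U(-35) = -(3 - 35)/(9*(-7 - 35)) = -(-32)/(9*(-42)) = -(-1)*(-32)/(9*42) = -⅔*8/63 = -16/189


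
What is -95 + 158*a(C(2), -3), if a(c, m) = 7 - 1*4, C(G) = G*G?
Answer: 379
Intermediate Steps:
C(G) = G**2
a(c, m) = 3 (a(c, m) = 7 - 4 = 3)
-95 + 158*a(C(2), -3) = -95 + 158*3 = -95 + 474 = 379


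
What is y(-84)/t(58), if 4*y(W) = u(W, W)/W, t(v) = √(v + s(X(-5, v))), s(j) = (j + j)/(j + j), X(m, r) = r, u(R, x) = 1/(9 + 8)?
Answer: -√59/337008 ≈ -2.2792e-5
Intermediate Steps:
u(R, x) = 1/17
s(j) = 1 (s(j) = (2*j)/((2*j)) = (2*j)*(1/(2*j)) = 1)
t(v) = √(1 + v) (t(v) = √(v + 1) = √(1 + v))
y(W) = 1/(68*W) (y(W) = (1/(17*W))/4 = 1/(68*W))
y(-84)/t(58) = ((1/68)/(-84))/(√(1 + 58)) = ((1/68)*(-1/84))/(√59) = -√59/337008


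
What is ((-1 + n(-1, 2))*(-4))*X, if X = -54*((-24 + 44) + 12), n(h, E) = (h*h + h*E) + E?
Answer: 0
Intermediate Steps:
n(h, E) = E + h² + E*h (n(h, E) = (h² + E*h) + E = E + h² + E*h)
X = -1728 (X = -54*(20 + 12) = -54*32 = -1728)
((-1 + n(-1, 2))*(-4))*X = ((-1 + (2 + (-1)² + 2*(-1)))*(-4))*(-1728) = ((-1 + (2 + 1 - 2))*(-4))*(-1728) = ((-1 + 1)*(-4))*(-1728) = (0*(-4))*(-1728) = 0*(-1728) = 0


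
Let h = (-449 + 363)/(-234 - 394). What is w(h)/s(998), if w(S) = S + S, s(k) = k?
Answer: 43/156686 ≈ 0.00027443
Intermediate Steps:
h = 43/314 (h = -86/(-628) = -86*(-1/628) = 43/314 ≈ 0.13694)
w(S) = 2*S
w(h)/s(998) = (2*(43/314))/998 = (43/157)*(1/998) = 43/156686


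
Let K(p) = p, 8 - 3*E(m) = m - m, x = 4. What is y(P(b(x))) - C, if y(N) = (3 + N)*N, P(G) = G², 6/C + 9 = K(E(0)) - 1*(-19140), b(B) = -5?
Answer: 40180682/57401 ≈ 700.00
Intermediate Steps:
E(m) = 8/3 (E(m) = 8/3 - (m - m)/3 = 8/3 - ⅓*0 = 8/3 + 0 = 8/3)
C = 18/57401 (C = 6/(-9 + (8/3 - 1*(-19140))) = 6/(-9 + (8/3 + 19140)) = 6/(-9 + 57428/3) = 6/(57401/3) = 6*(3/57401) = 18/57401 ≈ 0.00031358)
y(N) = N*(3 + N)
y(P(b(x))) - C = (-5)²*(3 + (-5)²) - 1*18/57401 = 25*(3 + 25) - 18/57401 = 25*28 - 18/57401 = 700 - 18/57401 = 40180682/57401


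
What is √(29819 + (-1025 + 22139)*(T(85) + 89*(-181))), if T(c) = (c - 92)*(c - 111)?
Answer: I*√336252859 ≈ 18337.0*I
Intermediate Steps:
T(c) = (-111 + c)*(-92 + c) (T(c) = (-92 + c)*(-111 + c) = (-111 + c)*(-92 + c))
√(29819 + (-1025 + 22139)*(T(85) + 89*(-181))) = √(29819 + (-1025 + 22139)*((10212 + 85² - 203*85) + 89*(-181))) = √(29819 + 21114*((10212 + 7225 - 17255) - 16109)) = √(29819 + 21114*(182 - 16109)) = √(29819 + 21114*(-15927)) = √(29819 - 336282678) = √(-336252859) = I*√336252859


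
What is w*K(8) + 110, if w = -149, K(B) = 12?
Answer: -1678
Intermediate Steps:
w*K(8) + 110 = -149*12 + 110 = -1788 + 110 = -1678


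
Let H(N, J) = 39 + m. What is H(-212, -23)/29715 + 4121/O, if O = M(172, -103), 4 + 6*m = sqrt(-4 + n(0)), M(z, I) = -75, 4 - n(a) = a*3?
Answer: -24490528/445725 ≈ -54.945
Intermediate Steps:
n(a) = 4 - 3*a (n(a) = 4 - a*3 = 4 - 3*a)
m = -2/3 (m = -2/3 + sqrt(-4 + (4 - 3*0))/6 = -2/3 + sqrt(-4 + (4 + 0))/6 = -2/3 + sqrt(-4 + 4)/6 = -2/3 + sqrt(0)/6 = -2/3 + (1/6)*0 = -2/3 + 0 = -2/3 ≈ -0.66667)
O = -75
H(N, J) = 115/3 (H(N, J) = 39 - 2/3 = 115/3)
H(-212, -23)/29715 + 4121/O = (115/3)/29715 + 4121/(-75) = (115/3)*(1/29715) + 4121*(-1/75) = 23/17829 - 4121/75 = -24490528/445725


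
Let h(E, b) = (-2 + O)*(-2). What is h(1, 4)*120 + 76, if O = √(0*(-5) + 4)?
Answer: 76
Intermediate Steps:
O = 2 (O = √(0 + 4) = √4 = 2)
h(E, b) = 0 (h(E, b) = (-2 + 2)*(-2) = 0*(-2) = 0)
h(1, 4)*120 + 76 = 0*120 + 76 = 0 + 76 = 76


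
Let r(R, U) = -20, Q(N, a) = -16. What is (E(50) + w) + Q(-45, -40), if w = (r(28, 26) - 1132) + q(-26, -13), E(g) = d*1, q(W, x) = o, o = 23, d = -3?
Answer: -1148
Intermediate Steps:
q(W, x) = 23
E(g) = -3 (E(g) = -3*1 = -3)
w = -1129 (w = (-20 - 1132) + 23 = -1152 + 23 = -1129)
(E(50) + w) + Q(-45, -40) = (-3 - 1129) - 16 = -1132 - 16 = -1148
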